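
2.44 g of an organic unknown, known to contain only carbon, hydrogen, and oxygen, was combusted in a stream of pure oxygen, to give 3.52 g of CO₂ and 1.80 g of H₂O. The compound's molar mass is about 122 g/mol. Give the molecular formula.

C4H10O4

mol C = 3.52 g CO₂ ÷ 44.009 g/mol = 0.07998 mol
mol H = 2 × 1.80 g H₂O ÷ 18.015 g/mol = 0.1998 mol
mass O = 2.44 − (0.9607 + 0.2014) = 1.278 g → mol O = 1.278 ÷ 15.999 = 0.07987 mol
Divide by the smallest (0.07987 mol): C 1.001, H 2.502, O 1.000
Multiplying each by 2 gives whole numbers: C 2.00, H 5.00, O 2.00
Empirical formula: C2H5O2
Empirical-formula mass = 61.06 g/mol; 122 ÷ 61.06 ≈ 2, so the molecular formula is C4H10O4.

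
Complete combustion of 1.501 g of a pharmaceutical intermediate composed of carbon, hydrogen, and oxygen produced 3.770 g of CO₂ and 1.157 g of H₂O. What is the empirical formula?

C4H6O

mol C = 3.770 g CO₂ ÷ 44.009 g/mol = 0.085664 mol
mol H = 2 × 1.157 g H₂O ÷ 18.015 g/mol = 0.12845 mol
mass O = 1.501 − (1.0289 + 0.12948) = 0.34261 g → mol O = 0.34261 ÷ 15.999 = 0.021414 mol
Divide by the smallest (0.021414 mol): C 4.000, H 5.998, O 1.000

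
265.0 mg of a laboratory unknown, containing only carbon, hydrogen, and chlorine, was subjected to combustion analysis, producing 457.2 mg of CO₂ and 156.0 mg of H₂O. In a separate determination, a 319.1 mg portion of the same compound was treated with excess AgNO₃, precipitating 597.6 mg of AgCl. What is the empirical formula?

C3H5Cl

mol C = 0.4572 g CO₂ ÷ 44.009 g/mol = 0.010389 mol
mol H = 2 × 0.1560 g H₂O ÷ 18.015 g/mol = 0.017319 mol
From the AgCl data: mol Cl per gram of compound = (0.5976 ÷ 143.318) ÷ 0.3191 = 0.013067 mol/g, so in the 0.2650 g combustion sample mol Cl = 0.0034628 mol
Divide by the smallest (0.0034628 mol): C 3.000, H 5.001, Cl 1.000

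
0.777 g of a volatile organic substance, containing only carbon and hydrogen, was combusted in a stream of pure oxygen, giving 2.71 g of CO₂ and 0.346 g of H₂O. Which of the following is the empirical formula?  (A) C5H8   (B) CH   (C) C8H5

mol C = 2.71 g CO₂ ÷ 44.009 g/mol = 0.06158 mol
mol H = 2 × 0.346 g H₂O ÷ 18.015 g/mol = 0.03841 mol
Divide by the smallest (0.03841 mol): C 1.603, H 1.000
Multiplying each by 5 gives whole numbers: C 8.02, H 5.00

(C) C8H5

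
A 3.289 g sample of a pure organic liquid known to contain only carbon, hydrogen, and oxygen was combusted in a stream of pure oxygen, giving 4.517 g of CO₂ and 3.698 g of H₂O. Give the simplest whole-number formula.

mol C = 4.517 g CO₂ ÷ 44.009 g/mol = 0.10264 mol
mol H = 2 × 3.698 g H₂O ÷ 18.015 g/mol = 0.41055 mol
mass O = 3.289 − (1.2328 + 0.41383) = 1.6424 g → mol O = 1.6424 ÷ 15.999 = 0.10266 mol
Divide by the smallest (0.10264 mol): C 1.000, H 4.000, O 1.000

CH4O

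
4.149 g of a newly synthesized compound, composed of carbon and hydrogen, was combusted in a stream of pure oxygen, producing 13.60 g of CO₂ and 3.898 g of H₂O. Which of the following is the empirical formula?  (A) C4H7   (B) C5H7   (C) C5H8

(B) C5H7

mol C = 13.60 g CO₂ ÷ 44.009 g/mol = 0.30903 mol
mol H = 2 × 3.898 g H₂O ÷ 18.015 g/mol = 0.43275 mol
Divide by the smallest (0.30903 mol): C 1.000, H 1.400
Multiplying each by 5 gives whole numbers: C 5.00, H 7.00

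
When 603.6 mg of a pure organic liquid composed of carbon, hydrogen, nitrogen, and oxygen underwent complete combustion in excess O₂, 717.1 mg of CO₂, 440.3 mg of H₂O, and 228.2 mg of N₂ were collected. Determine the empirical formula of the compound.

mol C = 0.7171 g CO₂ ÷ 44.009 g/mol = 0.016294 mol
mol H = 2 × 0.4403 g H₂O ÷ 18.015 g/mol = 0.048881 mol
mol N = 2 × 0.2282 g N₂ ÷ 28.014 g/mol = 0.016292 mol
mass O = 0.6036 − (0.19571 + 0.049273 + 0.22820) = 0.13042 g → mol O = 0.13042 ÷ 15.999 = 0.0081515 mol
Divide by the smallest (0.0081515 mol): C 1.999, H 5.997, N 1.999, O 1.000

C2H6N2O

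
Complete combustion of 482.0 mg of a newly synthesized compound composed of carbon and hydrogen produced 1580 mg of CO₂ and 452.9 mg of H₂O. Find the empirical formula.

C5H7

mol C = 1.580 g CO₂ ÷ 44.009 g/mol = 0.035902 mol
mol H = 2 × 0.4529 g H₂O ÷ 18.015 g/mol = 0.050280 mol
Divide by the smallest (0.035902 mol): C 1.000, H 1.400
Multiplying each by 5 gives whole numbers: C 5.00, H 7.00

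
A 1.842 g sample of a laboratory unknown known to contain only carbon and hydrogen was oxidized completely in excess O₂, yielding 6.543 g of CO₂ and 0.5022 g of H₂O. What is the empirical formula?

C8H3

mol C = 6.543 g CO₂ ÷ 44.009 g/mol = 0.14867 mol
mol H = 2 × 0.5022 g H₂O ÷ 18.015 g/mol = 0.055754 mol
Divide by the smallest (0.055754 mol): C 2.667, H 1.000
Multiplying each by 3 gives whole numbers: C 8.00, H 3.00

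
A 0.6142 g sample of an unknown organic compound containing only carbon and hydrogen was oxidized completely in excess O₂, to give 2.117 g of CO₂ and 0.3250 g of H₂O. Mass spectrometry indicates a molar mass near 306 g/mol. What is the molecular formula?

mol C = 2.117 g CO₂ ÷ 44.009 g/mol = 0.048104 mol
mol H = 2 × 0.3250 g H₂O ÷ 18.015 g/mol = 0.036081 mol
Divide by the smallest (0.036081 mol): C 1.333, H 1.000
Multiplying each by 3 gives whole numbers: C 4.00, H 3.00
Empirical formula: C4H3
Empirical-formula mass = 51.07 g/mol; 306 ÷ 51.07 ≈ 6, so the molecular formula is C24H18.

C24H18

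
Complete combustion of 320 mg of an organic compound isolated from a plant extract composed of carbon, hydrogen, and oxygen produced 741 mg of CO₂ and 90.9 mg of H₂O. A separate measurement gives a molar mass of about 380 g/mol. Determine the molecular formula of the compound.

mol C = 0.741 g CO₂ ÷ 44.009 g/mol = 0.01684 mol
mol H = 2 × 0.0909 g H₂O ÷ 18.015 g/mol = 0.01009 mol
mass O = 0.320 − (0.2022 + 0.01017) = 0.1076 g → mol O = 0.1076 ÷ 15.999 = 0.006725 mol
Divide by the smallest (0.006725 mol): C 2.504, H 1.501, O 1.000
Multiplying each by 2 gives whole numbers: C 5.01, H 3.00, O 2.00
Empirical formula: C5H3O2
Empirical-formula mass = 95.08 g/mol; 380 ÷ 95.08 ≈ 4, so the molecular formula is C20H12O8.

C20H12O8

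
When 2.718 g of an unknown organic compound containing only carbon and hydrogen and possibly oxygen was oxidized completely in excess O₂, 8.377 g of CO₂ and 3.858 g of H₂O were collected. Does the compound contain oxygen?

mol C = 8.377 g CO₂ ÷ 44.009 g/mol = 0.19035 mol
mol H = 2 × 3.858 g H₂O ÷ 18.015 g/mol = 0.42831 mol
C and H together account for 2.7180 g — essentially the entire 2.718 g sample — so the compound contains no oxygen.

no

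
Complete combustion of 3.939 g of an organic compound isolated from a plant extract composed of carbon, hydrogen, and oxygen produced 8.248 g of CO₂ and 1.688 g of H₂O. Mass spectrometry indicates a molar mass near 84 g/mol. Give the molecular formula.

C4H4O2

mol C = 8.248 g CO₂ ÷ 44.009 g/mol = 0.18742 mol
mol H = 2 × 1.688 g H₂O ÷ 18.015 g/mol = 0.18740 mol
mass O = 3.939 − (2.2511 + 0.18890) = 1.4990 g → mol O = 1.4990 ÷ 15.999 = 0.093696 mol
Divide by the smallest (0.093696 mol): C 2.000, H 2.000, O 1.000
Empirical formula: C2H2O
Empirical-formula mass = 42.04 g/mol; 84 ÷ 42.04 ≈ 2, so the molecular formula is C4H4O2.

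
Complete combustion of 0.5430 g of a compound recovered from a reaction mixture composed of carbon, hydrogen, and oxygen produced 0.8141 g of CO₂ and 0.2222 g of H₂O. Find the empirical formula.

mol C = 0.8141 g CO₂ ÷ 44.009 g/mol = 0.018498 mol
mol H = 2 × 0.2222 g H₂O ÷ 18.015 g/mol = 0.024668 mol
mass O = 0.5430 − (0.22219 + 0.024866) = 0.29595 g → mol O = 0.29595 ÷ 15.999 = 0.018498 mol
Divide by the smallest (0.018498 mol): C 1.000, H 1.334, O 1.000
Multiplying each by 3 gives whole numbers: C 3.00, H 4.00, O 3.00

C3H4O3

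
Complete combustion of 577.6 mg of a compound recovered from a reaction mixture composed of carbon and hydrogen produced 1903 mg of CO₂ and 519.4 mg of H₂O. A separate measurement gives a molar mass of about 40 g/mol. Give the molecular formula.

C3H4

mol C = 1.903 g CO₂ ÷ 44.009 g/mol = 0.043241 mol
mol H = 2 × 0.5194 g H₂O ÷ 18.015 g/mol = 0.057663 mol
Divide by the smallest (0.043241 mol): C 1.000, H 1.334
Multiplying each by 3 gives whole numbers: C 3.00, H 4.00
Empirical formula: C3H4
Empirical-formula mass = 40.06 g/mol; 40 ÷ 40.06 ≈ 1, so the molecular formula is C3H4.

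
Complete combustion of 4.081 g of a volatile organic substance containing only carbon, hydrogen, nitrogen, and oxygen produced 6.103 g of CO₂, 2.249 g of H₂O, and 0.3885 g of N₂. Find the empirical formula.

mol C = 6.103 g CO₂ ÷ 44.009 g/mol = 0.13868 mol
mol H = 2 × 2.249 g H₂O ÷ 18.015 g/mol = 0.24968 mol
mol N = 2 × 0.3885 g N₂ ÷ 28.014 g/mol = 0.027736 mol
mass O = 4.081 − (1.6656 + 0.25168 + 0.38850) = 1.7752 g → mol O = 1.7752 ÷ 15.999 = 0.11096 mol
Divide by the smallest (0.027736 mol): C 5.000, H 9.002, N 1.000, O 4.000

C5H9NO4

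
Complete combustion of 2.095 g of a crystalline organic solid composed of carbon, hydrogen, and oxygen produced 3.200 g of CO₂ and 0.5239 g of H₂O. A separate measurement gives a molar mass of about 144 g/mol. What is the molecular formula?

C5H4O5

mol C = 3.200 g CO₂ ÷ 44.009 g/mol = 0.072712 mol
mol H = 2 × 0.5239 g H₂O ÷ 18.015 g/mol = 0.058163 mol
mass O = 2.095 − (0.87335 + 0.058628) = 1.1630 g → mol O = 1.1630 ÷ 15.999 = 0.072694 mol
Divide by the smallest (0.058163 mol): C 1.250, H 1.000, O 1.250
Multiplying each by 4 gives whole numbers: C 5.00, H 4.00, O 5.00
Empirical formula: C5H4O5
Empirical-formula mass = 144.08 g/mol; 144 ÷ 144.08 ≈ 1, so the molecular formula is C5H4O5.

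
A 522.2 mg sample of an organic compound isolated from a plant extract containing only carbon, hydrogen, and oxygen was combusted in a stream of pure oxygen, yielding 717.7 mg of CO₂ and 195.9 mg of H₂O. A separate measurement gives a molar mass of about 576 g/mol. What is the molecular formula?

C18H24O21

mol C = 0.7177 g CO₂ ÷ 44.009 g/mol = 0.016308 mol
mol H = 2 × 0.1959 g H₂O ÷ 18.015 g/mol = 0.021749 mol
mass O = 0.5222 − (0.19588 + 0.021923) = 0.30440 g → mol O = 0.30440 ÷ 15.999 = 0.019026 mol
Divide by the smallest (0.016308 mol): C 1.000, H 1.334, O 1.167
Multiplying each by 6 gives whole numbers: C 6.00, H 8.00, O 7.00
Empirical formula: C6H8O7
Empirical-formula mass = 192.12 g/mol; 576 ÷ 192.12 ≈ 3, so the molecular formula is C18H24O21.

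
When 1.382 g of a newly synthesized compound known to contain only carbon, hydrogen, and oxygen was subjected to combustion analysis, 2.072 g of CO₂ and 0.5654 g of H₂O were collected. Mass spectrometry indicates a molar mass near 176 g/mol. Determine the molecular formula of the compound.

mol C = 2.072 g CO₂ ÷ 44.009 g/mol = 0.047081 mol
mol H = 2 × 0.5654 g H₂O ÷ 18.015 g/mol = 0.062770 mol
mass O = 1.382 − (0.56549 + 0.063272) = 0.75323 g → mol O = 0.75323 ÷ 15.999 = 0.047080 mol
Divide by the smallest (0.047080 mol): C 1.000, H 1.333, O 1.000
Multiplying each by 3 gives whole numbers: C 3.00, H 4.00, O 3.00
Empirical formula: C3H4O3
Empirical-formula mass = 88.06 g/mol; 176 ÷ 88.06 ≈ 2, so the molecular formula is C6H8O6.

C6H8O6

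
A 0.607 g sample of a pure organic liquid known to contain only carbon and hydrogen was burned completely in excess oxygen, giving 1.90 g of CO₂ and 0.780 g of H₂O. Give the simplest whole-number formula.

CH2

mol C = 1.90 g CO₂ ÷ 44.009 g/mol = 0.04317 mol
mol H = 2 × 0.780 g H₂O ÷ 18.015 g/mol = 0.08659 mol
Divide by the smallest (0.04317 mol): C 1.000, H 2.006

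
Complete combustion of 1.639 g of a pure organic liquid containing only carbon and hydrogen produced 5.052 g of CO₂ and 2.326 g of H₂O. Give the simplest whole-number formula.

C4H9

mol C = 5.052 g CO₂ ÷ 44.009 g/mol = 0.11479 mol
mol H = 2 × 2.326 g H₂O ÷ 18.015 g/mol = 0.25823 mol
Divide by the smallest (0.11479 mol): C 1.000, H 2.249
Multiplying each by 4 gives whole numbers: C 4.00, H 9.00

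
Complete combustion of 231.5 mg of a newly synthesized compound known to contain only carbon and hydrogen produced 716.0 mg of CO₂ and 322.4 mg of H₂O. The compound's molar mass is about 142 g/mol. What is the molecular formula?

mol C = 0.7160 g CO₂ ÷ 44.009 g/mol = 0.016269 mol
mol H = 2 × 0.3224 g H₂O ÷ 18.015 g/mol = 0.035792 mol
Divide by the smallest (0.016269 mol): C 1.000, H 2.200
Multiplying each by 5 gives whole numbers: C 5.00, H 11.00
Empirical formula: C5H11
Empirical-formula mass = 71.14 g/mol; 142 ÷ 71.14 ≈ 2, so the molecular formula is C10H22.

C10H22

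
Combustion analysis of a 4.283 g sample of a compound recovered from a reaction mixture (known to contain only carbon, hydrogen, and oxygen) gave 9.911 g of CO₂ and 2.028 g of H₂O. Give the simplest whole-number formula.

C8H8O3

mol C = 9.911 g CO₂ ÷ 44.009 g/mol = 0.22520 mol
mol H = 2 × 2.028 g H₂O ÷ 18.015 g/mol = 0.22515 mol
mass O = 4.283 − (2.7049 + 0.22695) = 1.3511 g → mol O = 1.3511 ÷ 15.999 = 0.084451 mol
Divide by the smallest (0.084451 mol): C 2.667, H 2.666, O 1.000
Multiplying each by 3 gives whole numbers: C 8.00, H 8.00, O 3.00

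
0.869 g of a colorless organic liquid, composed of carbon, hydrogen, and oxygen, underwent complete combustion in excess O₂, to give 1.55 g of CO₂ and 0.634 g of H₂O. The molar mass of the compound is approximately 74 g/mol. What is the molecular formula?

C3H6O2

mol C = 1.55 g CO₂ ÷ 44.009 g/mol = 0.03522 mol
mol H = 2 × 0.634 g H₂O ÷ 18.015 g/mol = 0.07039 mol
mass O = 0.869 − (0.4230 + 0.07095) = 0.3750 g → mol O = 0.3750 ÷ 15.999 = 0.02344 mol
Divide by the smallest (0.02344 mol): C 1.503, H 3.003, O 1.000
Multiplying each by 2 gives whole numbers: C 3.01, H 6.01, O 2.00
Empirical formula: C3H6O2
Empirical-formula mass = 74.08 g/mol; 74 ÷ 74.08 ≈ 1, so the molecular formula is C3H6O2.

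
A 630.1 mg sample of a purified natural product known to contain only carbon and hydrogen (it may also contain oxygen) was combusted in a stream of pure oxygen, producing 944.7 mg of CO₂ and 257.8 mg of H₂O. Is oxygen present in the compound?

yes

mol C = 0.9447 g CO₂ ÷ 44.009 g/mol = 0.021466 mol
mol H = 2 × 0.2578 g H₂O ÷ 18.015 g/mol = 0.028621 mol
C and H account for only 0.28668 g of the 0.6301 g sample; the remaining 0.34342 g must be oxygen.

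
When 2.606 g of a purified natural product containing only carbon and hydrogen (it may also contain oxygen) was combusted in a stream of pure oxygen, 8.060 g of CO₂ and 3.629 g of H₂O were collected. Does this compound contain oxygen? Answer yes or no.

mol C = 8.060 g CO₂ ÷ 44.009 g/mol = 0.18314 mol
mol H = 2 × 3.629 g H₂O ÷ 18.015 g/mol = 0.40289 mol
C and H together account for 2.6059 g — essentially the entire 2.606 g sample — so the compound contains no oxygen.

no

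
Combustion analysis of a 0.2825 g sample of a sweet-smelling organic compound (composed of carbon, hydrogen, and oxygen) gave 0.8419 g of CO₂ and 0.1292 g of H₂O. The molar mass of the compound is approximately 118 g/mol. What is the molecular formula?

C8H6O

mol C = 0.8419 g CO₂ ÷ 44.009 g/mol = 0.019130 mol
mol H = 2 × 0.1292 g H₂O ÷ 18.015 g/mol = 0.014344 mol
mass O = 0.2825 − (0.22977 + 0.014458) = 0.038269 g → mol O = 0.038269 ÷ 15.999 = 0.0023920 mol
Divide by the smallest (0.0023920 mol): C 7.998, H 5.997, O 1.000
Empirical formula: C8H6O
Empirical-formula mass = 118.13 g/mol; 118 ÷ 118.13 ≈ 1, so the molecular formula is C8H6O.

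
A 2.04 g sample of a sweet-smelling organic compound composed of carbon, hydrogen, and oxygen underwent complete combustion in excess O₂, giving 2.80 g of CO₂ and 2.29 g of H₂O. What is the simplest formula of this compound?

CH4O

mol C = 2.80 g CO₂ ÷ 44.009 g/mol = 0.06362 mol
mol H = 2 × 2.29 g H₂O ÷ 18.015 g/mol = 0.2542 mol
mass O = 2.04 − (0.7642 + 0.2563) = 1.020 g → mol O = 1.020 ÷ 15.999 = 0.06373 mol
Divide by the smallest (0.06362 mol): C 1.000, H 3.996, O 1.002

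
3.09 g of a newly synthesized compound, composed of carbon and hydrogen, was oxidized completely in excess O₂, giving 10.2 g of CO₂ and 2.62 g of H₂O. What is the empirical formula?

C4H5

mol C = 10.2 g CO₂ ÷ 44.009 g/mol = 0.2318 mol
mol H = 2 × 2.62 g H₂O ÷ 18.015 g/mol = 0.2909 mol
Divide by the smallest (0.2318 mol): C 1.000, H 1.255
Multiplying each by 4 gives whole numbers: C 4.00, H 5.02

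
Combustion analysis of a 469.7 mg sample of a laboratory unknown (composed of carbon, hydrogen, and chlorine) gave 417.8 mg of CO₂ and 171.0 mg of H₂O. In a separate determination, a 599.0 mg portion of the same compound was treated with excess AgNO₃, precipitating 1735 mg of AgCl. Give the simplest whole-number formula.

CH2Cl

mol C = 0.4178 g CO₂ ÷ 44.009 g/mol = 0.0094935 mol
mol H = 2 × 0.1710 g H₂O ÷ 18.015 g/mol = 0.018984 mol
From the AgCl data: mol Cl per gram of compound = (1.735 ÷ 143.318) ÷ 0.5990 = 0.020210 mol/g, so in the 0.4697 g combustion sample mol Cl = 0.0094928 mol
Divide by the smallest (0.0094928 mol): C 1.000, H 2.000, Cl 1.000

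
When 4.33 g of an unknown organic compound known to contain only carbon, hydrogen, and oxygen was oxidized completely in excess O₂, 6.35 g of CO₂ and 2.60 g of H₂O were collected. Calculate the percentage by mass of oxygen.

53.3%

mol C = 6.35 g CO₂ ÷ 44.009 g/mol = 0.1443 mol
mol H = 2 × 2.60 g H₂O ÷ 18.015 g/mol = 0.2886 mol
mass O = 4.33 − (1.733 + 0.2910) = 2.306 g → mol O = 2.306 ÷ 15.999 = 0.1441 mol
mass % O = 2.306 g ÷ 4.33 g × 100%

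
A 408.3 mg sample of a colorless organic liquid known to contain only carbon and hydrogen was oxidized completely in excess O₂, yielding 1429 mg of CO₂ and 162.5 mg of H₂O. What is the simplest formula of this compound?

mol C = 1.429 g CO₂ ÷ 44.009 g/mol = 0.032471 mol
mol H = 2 × 0.1625 g H₂O ÷ 18.015 g/mol = 0.018041 mol
Divide by the smallest (0.018041 mol): C 1.800, H 1.000
Multiplying each by 5 gives whole numbers: C 9.00, H 5.00

C9H5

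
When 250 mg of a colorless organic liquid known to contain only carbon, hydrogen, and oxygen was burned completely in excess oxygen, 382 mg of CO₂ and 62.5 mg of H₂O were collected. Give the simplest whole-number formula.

mol C = 0.382 g CO₂ ÷ 44.009 g/mol = 0.008680 mol
mol H = 2 × 0.0625 g H₂O ÷ 18.015 g/mol = 0.006939 mol
mass O = 0.250 − (0.1043 + 0.006994) = 0.1387 g → mol O = 0.1387 ÷ 15.999 = 0.008672 mol
Divide by the smallest (0.006939 mol): C 1.251, H 1.000, O 1.250
Multiplying each by 4 gives whole numbers: C 5.00, H 4.00, O 5.00

C5H4O5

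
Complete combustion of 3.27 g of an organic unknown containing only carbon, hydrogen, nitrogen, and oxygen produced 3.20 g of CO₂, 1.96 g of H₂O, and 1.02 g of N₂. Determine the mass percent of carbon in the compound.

mol C = 3.20 g CO₂ ÷ 44.009 g/mol = 0.07271 mol
mol H = 2 × 1.96 g H₂O ÷ 18.015 g/mol = 0.2176 mol
mol N = 2 × 1.02 g N₂ ÷ 28.014 g/mol = 0.07282 mol
mass O = 3.27 − (0.8733 + 0.2193 + 1.020) = 1.157 g → mol O = 1.157 ÷ 15.999 = 0.07234 mol
mass % C = 0.8733 g ÷ 3.27 g × 100%

26.7%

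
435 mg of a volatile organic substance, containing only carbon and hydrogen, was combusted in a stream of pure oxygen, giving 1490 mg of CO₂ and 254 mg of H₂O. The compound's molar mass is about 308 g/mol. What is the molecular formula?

mol C = 1.49 g CO₂ ÷ 44.009 g/mol = 0.03386 mol
mol H = 2 × 0.254 g H₂O ÷ 18.015 g/mol = 0.02820 mol
Divide by the smallest (0.02820 mol): C 1.201, H 1.000
Multiplying each by 5 gives whole numbers: C 6.00, H 5.00
Empirical formula: C6H5
Empirical-formula mass = 77.11 g/mol; 308 ÷ 77.11 ≈ 4, so the molecular formula is C24H20.

C24H20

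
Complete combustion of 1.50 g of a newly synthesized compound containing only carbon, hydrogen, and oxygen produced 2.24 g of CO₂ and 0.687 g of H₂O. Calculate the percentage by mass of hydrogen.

mol C = 2.24 g CO₂ ÷ 44.009 g/mol = 0.05090 mol
mol H = 2 × 0.687 g H₂O ÷ 18.015 g/mol = 0.07627 mol
mass O = 1.50 − (0.6113 + 0.07688) = 0.8118 g → mol O = 0.8118 ÷ 15.999 = 0.05074 mol
mass % H = 0.07688 g ÷ 1.50 g × 100%

5.1%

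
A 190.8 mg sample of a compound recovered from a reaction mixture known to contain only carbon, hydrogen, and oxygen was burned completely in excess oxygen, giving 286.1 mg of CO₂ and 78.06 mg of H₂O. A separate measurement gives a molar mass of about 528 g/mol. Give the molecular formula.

C18H24O18

mol C = 0.2861 g CO₂ ÷ 44.009 g/mol = 0.0065009 mol
mol H = 2 × 0.07806 g H₂O ÷ 18.015 g/mol = 0.0086661 mol
mass O = 0.1908 − (0.078083 + 0.0087354) = 0.10398 g → mol O = 0.10398 ÷ 15.999 = 0.0064993 mol
Divide by the smallest (0.0064993 mol): C 1.000, H 1.333, O 1.000
Multiplying each by 3 gives whole numbers: C 3.00, H 4.00, O 3.00
Empirical formula: C3H4O3
Empirical-formula mass = 88.06 g/mol; 528 ÷ 88.06 ≈ 6, so the molecular formula is C18H24O18.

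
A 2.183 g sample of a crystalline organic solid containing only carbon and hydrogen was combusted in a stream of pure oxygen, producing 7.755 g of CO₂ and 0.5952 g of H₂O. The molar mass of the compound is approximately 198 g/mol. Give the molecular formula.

mol C = 7.755 g CO₂ ÷ 44.009 g/mol = 0.17621 mol
mol H = 2 × 0.5952 g H₂O ÷ 18.015 g/mol = 0.066078 mol
Divide by the smallest (0.066078 mol): C 2.667, H 1.000
Multiplying each by 3 gives whole numbers: C 8.00, H 3.00
Empirical formula: C8H3
Empirical-formula mass = 99.11 g/mol; 198 ÷ 99.11 ≈ 2, so the molecular formula is C16H6.

C16H6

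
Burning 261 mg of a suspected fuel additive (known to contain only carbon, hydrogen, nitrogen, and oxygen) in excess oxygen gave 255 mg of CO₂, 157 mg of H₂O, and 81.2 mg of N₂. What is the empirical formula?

mol C = 0.255 g CO₂ ÷ 44.009 g/mol = 0.005794 mol
mol H = 2 × 0.157 g H₂O ÷ 18.015 g/mol = 0.01743 mol
mol N = 2 × 0.0812 g N₂ ÷ 28.014 g/mol = 0.005797 mol
mass O = 0.261 − (0.06959 + 0.01757 + 0.08120) = 0.09264 g → mol O = 0.09264 ÷ 15.999 = 0.005790 mol
Divide by the smallest (0.005790 mol): C 1.001, H 3.010, N 1.001, O 1.000

CH3NO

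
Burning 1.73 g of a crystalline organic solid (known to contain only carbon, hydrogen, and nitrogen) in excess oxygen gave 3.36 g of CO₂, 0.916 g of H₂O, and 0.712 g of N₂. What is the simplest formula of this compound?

C3H4N2

mol C = 3.36 g CO₂ ÷ 44.009 g/mol = 0.07635 mol
mol H = 2 × 0.916 g H₂O ÷ 18.015 g/mol = 0.1017 mol
mol N = 2 × 0.712 g N₂ ÷ 28.014 g/mol = 0.05083 mol
Divide by the smallest (0.05083 mol): C 1.502, H 2.001, N 1.000
Multiplying each by 2 gives whole numbers: C 3.00, H 4.00, N 2.00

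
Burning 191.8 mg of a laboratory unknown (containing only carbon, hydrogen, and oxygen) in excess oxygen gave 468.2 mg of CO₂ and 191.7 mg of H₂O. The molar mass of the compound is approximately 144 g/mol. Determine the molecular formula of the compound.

mol C = 0.4682 g CO₂ ÷ 44.009 g/mol = 0.010639 mol
mol H = 2 × 0.1917 g H₂O ÷ 18.015 g/mol = 0.021282 mol
mass O = 0.1918 − (0.12778 + 0.021453) = 0.042566 g → mol O = 0.042566 ÷ 15.999 = 0.0026605 mol
Divide by the smallest (0.0026605 mol): C 3.999, H 7.999, O 1.000
Empirical formula: C4H8O
Empirical-formula mass = 72.11 g/mol; 144 ÷ 72.11 ≈ 2, so the molecular formula is C8H16O2.

C8H16O2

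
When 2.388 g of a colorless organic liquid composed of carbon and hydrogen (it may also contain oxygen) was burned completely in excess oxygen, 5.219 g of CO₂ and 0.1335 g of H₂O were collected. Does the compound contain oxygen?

yes

mol C = 5.219 g CO₂ ÷ 44.009 g/mol = 0.11859 mol
mol H = 2 × 0.1335 g H₂O ÷ 18.015 g/mol = 0.014821 mol
C and H account for only 1.4393 g of the 2.388 g sample; the remaining 0.94868 g must be oxygen.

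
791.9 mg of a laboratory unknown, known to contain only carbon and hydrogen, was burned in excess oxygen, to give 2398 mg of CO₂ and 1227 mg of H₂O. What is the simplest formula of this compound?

C2H5

mol C = 2.398 g CO₂ ÷ 44.009 g/mol = 0.054489 mol
mol H = 2 × 1.227 g H₂O ÷ 18.015 g/mol = 0.13622 mol
Divide by the smallest (0.054489 mol): C 1.000, H 2.500
Multiplying each by 2 gives whole numbers: C 2.00, H 5.00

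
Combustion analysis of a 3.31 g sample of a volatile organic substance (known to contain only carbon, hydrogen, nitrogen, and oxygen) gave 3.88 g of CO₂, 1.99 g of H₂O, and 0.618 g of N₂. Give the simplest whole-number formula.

mol C = 3.88 g CO₂ ÷ 44.009 g/mol = 0.08816 mol
mol H = 2 × 1.99 g H₂O ÷ 18.015 g/mol = 0.2209 mol
mol N = 2 × 0.618 g N₂ ÷ 28.014 g/mol = 0.04412 mol
mass O = 3.31 − (1.059 + 0.2227 + 0.6180) = 1.410 g → mol O = 1.410 ÷ 15.999 = 0.08815 mol
Divide by the smallest (0.04412 mol): C 1.998, H 5.007, N 1.000, O 1.998

C2H5NO2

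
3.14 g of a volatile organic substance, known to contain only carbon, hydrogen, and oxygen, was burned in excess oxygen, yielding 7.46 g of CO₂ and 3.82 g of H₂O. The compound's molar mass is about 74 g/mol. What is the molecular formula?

C4H10O

mol C = 7.46 g CO₂ ÷ 44.009 g/mol = 0.1695 mol
mol H = 2 × 3.82 g H₂O ÷ 18.015 g/mol = 0.4241 mol
mass O = 3.14 − (2.036 + 0.4275) = 0.6765 g → mol O = 0.6765 ÷ 15.999 = 0.04229 mol
Divide by the smallest (0.04229 mol): C 4.009, H 10.029, O 1.000
Empirical formula: C4H10O
Empirical-formula mass = 74.12 g/mol; 74 ÷ 74.12 ≈ 1, so the molecular formula is C4H10O.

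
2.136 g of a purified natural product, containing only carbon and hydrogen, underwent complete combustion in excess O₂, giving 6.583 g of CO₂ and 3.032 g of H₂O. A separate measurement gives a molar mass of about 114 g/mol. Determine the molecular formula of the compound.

mol C = 6.583 g CO₂ ÷ 44.009 g/mol = 0.14958 mol
mol H = 2 × 3.032 g H₂O ÷ 18.015 g/mol = 0.33661 mol
Divide by the smallest (0.14958 mol): C 1.000, H 2.250
Multiplying each by 4 gives whole numbers: C 4.00, H 9.00
Empirical formula: C4H9
Empirical-formula mass = 57.12 g/mol; 114 ÷ 57.12 ≈ 2, so the molecular formula is C8H18.

C8H18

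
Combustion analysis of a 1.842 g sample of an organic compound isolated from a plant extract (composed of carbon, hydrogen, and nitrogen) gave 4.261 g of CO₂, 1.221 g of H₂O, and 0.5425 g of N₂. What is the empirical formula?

C5H7N2

mol C = 4.261 g CO₂ ÷ 44.009 g/mol = 0.096821 mol
mol H = 2 × 1.221 g H₂O ÷ 18.015 g/mol = 0.13555 mol
mol N = 2 × 0.5425 g N₂ ÷ 28.014 g/mol = 0.038731 mol
Divide by the smallest (0.038731 mol): C 2.500, H 3.500, N 1.000
Multiplying each by 2 gives whole numbers: C 5.00, H 7.00, N 2.00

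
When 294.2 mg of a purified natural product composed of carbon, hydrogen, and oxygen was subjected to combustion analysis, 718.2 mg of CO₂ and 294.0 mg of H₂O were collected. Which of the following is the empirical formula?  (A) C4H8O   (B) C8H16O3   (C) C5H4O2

mol C = 0.7182 g CO₂ ÷ 44.009 g/mol = 0.016319 mol
mol H = 2 × 0.2940 g H₂O ÷ 18.015 g/mol = 0.032639 mol
mass O = 0.2942 − (0.19601 + 0.032901) = 0.065287 g → mol O = 0.065287 ÷ 15.999 = 0.0040807 mol
Divide by the smallest (0.0040807 mol): C 3.999, H 7.998, O 1.000

(A) C4H8O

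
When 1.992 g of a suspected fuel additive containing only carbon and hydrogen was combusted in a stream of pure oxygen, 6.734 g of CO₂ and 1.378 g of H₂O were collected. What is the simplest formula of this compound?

CH

mol C = 6.734 g CO₂ ÷ 44.009 g/mol = 0.15301 mol
mol H = 2 × 1.378 g H₂O ÷ 18.015 g/mol = 0.15298 mol
Divide by the smallest (0.15298 mol): C 1.000, H 1.000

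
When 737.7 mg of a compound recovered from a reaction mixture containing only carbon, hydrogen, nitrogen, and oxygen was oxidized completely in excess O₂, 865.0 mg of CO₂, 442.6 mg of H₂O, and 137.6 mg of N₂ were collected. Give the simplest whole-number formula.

mol C = 0.8650 g CO₂ ÷ 44.009 g/mol = 0.019655 mol
mol H = 2 × 0.4426 g H₂O ÷ 18.015 g/mol = 0.049137 mol
mol N = 2 × 0.1376 g N₂ ÷ 28.014 g/mol = 0.0098237 mol
mass O = 0.7377 − (0.23608 + 0.049530 + 0.13760) = 0.31449 g → mol O = 0.31449 ÷ 15.999 = 0.019657 mol
Divide by the smallest (0.0098237 mol): C 2.001, H 5.002, N 1.000, O 2.001

C2H5NO2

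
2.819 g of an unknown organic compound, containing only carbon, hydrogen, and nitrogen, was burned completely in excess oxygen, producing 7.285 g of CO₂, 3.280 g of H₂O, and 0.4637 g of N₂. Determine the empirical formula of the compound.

mol C = 7.285 g CO₂ ÷ 44.009 g/mol = 0.16553 mol
mol H = 2 × 3.280 g H₂O ÷ 18.015 g/mol = 0.36414 mol
mol N = 2 × 0.4637 g N₂ ÷ 28.014 g/mol = 0.033105 mol
Divide by the smallest (0.033105 mol): C 5.000, H 11.000, N 1.000

C5H11N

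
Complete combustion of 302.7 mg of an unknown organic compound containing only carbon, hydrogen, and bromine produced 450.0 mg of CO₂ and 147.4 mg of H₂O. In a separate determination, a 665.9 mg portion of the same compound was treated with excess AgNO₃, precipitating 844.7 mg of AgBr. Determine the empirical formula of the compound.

mol C = 0.4500 g CO₂ ÷ 44.009 g/mol = 0.010225 mol
mol H = 2 × 0.1474 g H₂O ÷ 18.015 g/mol = 0.016364 mol
From the AgBr data: mol Br per gram of compound = (0.8447 ÷ 187.772) ÷ 0.6659 = 0.0067556 mol/g, so in the 0.3027 g combustion sample mol Br = 0.0020449 mol
Divide by the smallest (0.0020449 mol): C 5.000, H 8.002, Br 1.000

C5H8Br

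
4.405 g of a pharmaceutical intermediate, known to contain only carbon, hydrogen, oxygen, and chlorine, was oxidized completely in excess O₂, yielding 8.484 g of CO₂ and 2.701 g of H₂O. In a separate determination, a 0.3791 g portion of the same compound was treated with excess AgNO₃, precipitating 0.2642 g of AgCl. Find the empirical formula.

C9H14ClO3

mol C = 8.484 g CO₂ ÷ 44.009 g/mol = 0.19278 mol
mol H = 2 × 2.701 g H₂O ÷ 18.015 g/mol = 0.29986 mol
From the AgCl data: mol Cl per gram of compound = (0.2642 ÷ 143.318) ÷ 0.3791 = 0.0048627 mol/g, so in the 4.405 g combustion sample mol Cl = 0.021420 mol
mass O = 4.405 − (2.3155 + 0.30226 + 0.75935) = 1.0279 g → mol O = 1.0279 ÷ 15.999 = 0.064249 mol
Divide by the smallest (0.021420 mol): C 9.000, H 13.999, Cl 1.000, O 2.999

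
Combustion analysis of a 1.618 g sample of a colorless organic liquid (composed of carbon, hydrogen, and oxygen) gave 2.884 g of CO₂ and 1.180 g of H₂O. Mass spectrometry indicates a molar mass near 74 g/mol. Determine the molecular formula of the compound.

mol C = 2.884 g CO₂ ÷ 44.009 g/mol = 0.065532 mol
mol H = 2 × 1.180 g H₂O ÷ 18.015 g/mol = 0.13100 mol
mass O = 1.618 − (0.78711 + 0.13205) = 0.69884 g → mol O = 0.69884 ÷ 15.999 = 0.043681 mol
Divide by the smallest (0.043681 mol): C 1.500, H 2.999, O 1.000
Multiplying each by 2 gives whole numbers: C 3.00, H 6.00, O 2.00
Empirical formula: C3H6O2
Empirical-formula mass = 74.08 g/mol; 74 ÷ 74.08 ≈ 1, so the molecular formula is C3H6O2.

C3H6O2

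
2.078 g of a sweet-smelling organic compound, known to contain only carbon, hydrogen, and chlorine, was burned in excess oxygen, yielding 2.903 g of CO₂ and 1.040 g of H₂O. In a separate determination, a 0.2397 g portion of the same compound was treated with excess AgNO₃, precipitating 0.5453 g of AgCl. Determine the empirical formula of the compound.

C4H7Cl2

mol C = 2.903 g CO₂ ÷ 44.009 g/mol = 0.065964 mol
mol H = 2 × 1.040 g H₂O ÷ 18.015 g/mol = 0.11546 mol
From the AgCl data: mol Cl per gram of compound = (0.5453 ÷ 143.318) ÷ 0.2397 = 0.015873 mol/g, so in the 2.078 g combustion sample mol Cl = 0.032985 mol
Divide by the smallest (0.032985 mol): C 2.000, H 3.500, Cl 1.000
Multiplying each by 2 gives whole numbers: C 4.00, H 7.00, Cl 2.00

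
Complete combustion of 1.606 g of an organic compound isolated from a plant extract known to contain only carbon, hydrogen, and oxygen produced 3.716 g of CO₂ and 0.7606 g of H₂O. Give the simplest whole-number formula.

mol C = 3.716 g CO₂ ÷ 44.009 g/mol = 0.084437 mol
mol H = 2 × 0.7606 g H₂O ÷ 18.015 g/mol = 0.084441 mol
mass O = 1.606 − (1.0142 + 0.085116) = 0.50671 g → mol O = 0.50671 ÷ 15.999 = 0.031671 mol
Divide by the smallest (0.031671 mol): C 2.666, H 2.666, O 1.000
Multiplying each by 3 gives whole numbers: C 8.00, H 8.00, O 3.00

C8H8O3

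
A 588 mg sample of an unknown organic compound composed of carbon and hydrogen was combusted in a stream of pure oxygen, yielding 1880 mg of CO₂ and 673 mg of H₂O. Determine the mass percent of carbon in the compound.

mol C = 1.88 g CO₂ ÷ 44.009 g/mol = 0.04272 mol
mol H = 2 × 0.673 g H₂O ÷ 18.015 g/mol = 0.07472 mol
mass % C = 0.5131 g ÷ 0.588 g × 100%

87.3%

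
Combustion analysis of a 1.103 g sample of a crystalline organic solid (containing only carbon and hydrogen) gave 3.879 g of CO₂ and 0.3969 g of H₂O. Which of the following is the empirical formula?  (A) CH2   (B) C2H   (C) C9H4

(B) C2H

mol C = 3.879 g CO₂ ÷ 44.009 g/mol = 0.088141 mol
mol H = 2 × 0.3969 g H₂O ÷ 18.015 g/mol = 0.044063 mol
Divide by the smallest (0.044063 mol): C 2.000, H 1.000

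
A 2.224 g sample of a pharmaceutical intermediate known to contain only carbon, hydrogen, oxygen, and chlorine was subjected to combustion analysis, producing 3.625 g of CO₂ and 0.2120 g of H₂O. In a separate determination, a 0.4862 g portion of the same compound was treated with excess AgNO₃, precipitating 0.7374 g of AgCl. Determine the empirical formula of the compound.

mol C = 3.625 g CO₂ ÷ 44.009 g/mol = 0.082370 mol
mol H = 2 × 0.2120 g H₂O ÷ 18.015 g/mol = 0.023536 mol
From the AgCl data: mol Cl per gram of compound = (0.7374 ÷ 143.318) ÷ 0.4862 = 0.010582 mol/g, so in the 2.224 g combustion sample mol Cl = 0.023535 mol
mass O = 2.224 − (0.98934 + 0.023724 + 0.83433) = 0.37660 g → mol O = 0.37660 ÷ 15.999 = 0.023539 mol
Divide by the smallest (0.023535 mol): C 3.500, H 1.000, Cl 1.000, O 1.000
Multiplying each by 2 gives whole numbers: C 7.00, H 2.00, Cl 2.00, O 2.00

C7H2Cl2O2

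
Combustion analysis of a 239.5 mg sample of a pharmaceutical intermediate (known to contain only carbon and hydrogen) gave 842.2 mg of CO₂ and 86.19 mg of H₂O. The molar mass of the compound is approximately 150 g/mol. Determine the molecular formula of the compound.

C12H6

mol C = 0.8422 g CO₂ ÷ 44.009 g/mol = 0.019137 mol
mol H = 2 × 0.08619 g H₂O ÷ 18.015 g/mol = 0.0095687 mol
Divide by the smallest (0.0095687 mol): C 2.000, H 1.000
Empirical formula: C2H
Empirical-formula mass = 25.03 g/mol; 150 ÷ 25.03 ≈ 6, so the molecular formula is C12H6.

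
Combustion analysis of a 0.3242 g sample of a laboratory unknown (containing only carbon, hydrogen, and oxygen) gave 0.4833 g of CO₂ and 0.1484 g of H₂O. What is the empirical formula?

mol C = 0.4833 g CO₂ ÷ 44.009 g/mol = 0.010982 mol
mol H = 2 × 0.1484 g H₂O ÷ 18.015 g/mol = 0.016475 mol
mass O = 0.3242 − (0.13190 + 0.016607) = 0.17569 g → mol O = 0.17569 ÷ 15.999 = 0.010981 mol
Divide by the smallest (0.010981 mol): C 1.000, H 1.500, O 1.000
Multiplying each by 2 gives whole numbers: C 2.00, H 3.00, O 2.00

C2H3O2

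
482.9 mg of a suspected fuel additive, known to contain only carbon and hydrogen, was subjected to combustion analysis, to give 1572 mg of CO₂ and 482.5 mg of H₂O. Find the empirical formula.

C2H3

mol C = 1.572 g CO₂ ÷ 44.009 g/mol = 0.035720 mol
mol H = 2 × 0.4825 g H₂O ÷ 18.015 g/mol = 0.053566 mol
Divide by the smallest (0.035720 mol): C 1.000, H 1.500
Multiplying each by 2 gives whole numbers: C 2.00, H 3.00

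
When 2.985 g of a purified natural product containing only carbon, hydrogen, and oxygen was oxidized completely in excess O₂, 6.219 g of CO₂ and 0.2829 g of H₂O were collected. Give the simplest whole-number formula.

mol C = 6.219 g CO₂ ÷ 44.009 g/mol = 0.14131 mol
mol H = 2 × 0.2829 g H₂O ÷ 18.015 g/mol = 0.031407 mol
mass O = 2.985 − (1.6973 + 0.031658) = 1.2560 g → mol O = 1.2560 ÷ 15.999 = 0.078508 mol
Divide by the smallest (0.031407 mol): C 4.499, H 1.000, O 2.500
Multiplying each by 2 gives whole numbers: C 9.00, H 2.00, O 5.00

C9H2O5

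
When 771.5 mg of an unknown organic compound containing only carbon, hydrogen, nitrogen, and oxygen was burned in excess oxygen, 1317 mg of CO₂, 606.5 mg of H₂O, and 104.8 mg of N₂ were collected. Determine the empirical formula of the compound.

C4H9NO2

mol C = 1.317 g CO₂ ÷ 44.009 g/mol = 0.029926 mol
mol H = 2 × 0.6065 g H₂O ÷ 18.015 g/mol = 0.067333 mol
mol N = 2 × 0.1048 g N₂ ÷ 28.014 g/mol = 0.0074820 mol
mass O = 0.7715 − (0.35944 + 0.067871 + 0.10480) = 0.23939 g → mol O = 0.23939 ÷ 15.999 = 0.014963 mol
Divide by the smallest (0.0074820 mol): C 4.000, H 8.999, N 1.000, O 2.000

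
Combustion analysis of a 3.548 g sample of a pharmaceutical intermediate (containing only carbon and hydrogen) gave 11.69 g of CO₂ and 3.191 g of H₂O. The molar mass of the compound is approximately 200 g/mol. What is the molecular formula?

C15H20

mol C = 11.69 g CO₂ ÷ 44.009 g/mol = 0.26563 mol
mol H = 2 × 3.191 g H₂O ÷ 18.015 g/mol = 0.35426 mol
Divide by the smallest (0.26563 mol): C 1.000, H 1.334
Multiplying each by 3 gives whole numbers: C 3.00, H 4.00
Empirical formula: C3H4
Empirical-formula mass = 40.06 g/mol; 200 ÷ 40.06 ≈ 5, so the molecular formula is C15H20.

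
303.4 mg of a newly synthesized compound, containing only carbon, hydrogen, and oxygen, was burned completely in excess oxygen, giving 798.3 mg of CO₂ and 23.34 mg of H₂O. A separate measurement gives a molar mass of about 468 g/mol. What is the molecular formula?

C28H4O8

mol C = 0.7983 g CO₂ ÷ 44.009 g/mol = 0.018139 mol
mol H = 2 × 0.02334 g H₂O ÷ 18.015 g/mol = 0.0025912 mol
mass O = 0.3034 − (0.21787 + 0.0026119) = 0.082915 g → mol O = 0.082915 ÷ 15.999 = 0.0051825 mol
Divide by the smallest (0.0025912 mol): C 7.000, H 1.000, O 2.000
Empirical formula: C7HO2
Empirical-formula mass = 117.08 g/mol; 468 ÷ 117.08 ≈ 4, so the molecular formula is C28H4O8.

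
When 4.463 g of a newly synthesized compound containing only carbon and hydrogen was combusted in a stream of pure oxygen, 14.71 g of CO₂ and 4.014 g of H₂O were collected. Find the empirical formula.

C3H4

mol C = 14.71 g CO₂ ÷ 44.009 g/mol = 0.33425 mol
mol H = 2 × 4.014 g H₂O ÷ 18.015 g/mol = 0.44563 mol
Divide by the smallest (0.33425 mol): C 1.000, H 1.333
Multiplying each by 3 gives whole numbers: C 3.00, H 4.00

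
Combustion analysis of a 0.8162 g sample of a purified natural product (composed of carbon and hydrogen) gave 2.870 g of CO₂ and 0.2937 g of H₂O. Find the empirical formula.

C2H

mol C = 2.870 g CO₂ ÷ 44.009 g/mol = 0.065214 mol
mol H = 2 × 0.2937 g H₂O ÷ 18.015 g/mol = 0.032606 mol
Divide by the smallest (0.032606 mol): C 2.000, H 1.000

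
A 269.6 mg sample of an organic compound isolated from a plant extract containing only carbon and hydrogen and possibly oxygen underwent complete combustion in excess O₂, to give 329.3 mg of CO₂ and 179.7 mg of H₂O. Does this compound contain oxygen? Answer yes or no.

yes

mol C = 0.3293 g CO₂ ÷ 44.009 g/mol = 0.0074826 mol
mol H = 2 × 0.1797 g H₂O ÷ 18.015 g/mol = 0.019950 mol
C and H account for only 0.10998 g of the 0.2696 g sample; the remaining 0.15962 g must be oxygen.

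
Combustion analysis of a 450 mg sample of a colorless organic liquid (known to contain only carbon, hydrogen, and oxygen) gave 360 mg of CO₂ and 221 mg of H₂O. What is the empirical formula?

mol C = 0.360 g CO₂ ÷ 44.009 g/mol = 0.008180 mol
mol H = 2 × 0.221 g H₂O ÷ 18.015 g/mol = 0.02454 mol
mass O = 0.450 − (0.09825 + 0.02473) = 0.3270 g → mol O = 0.3270 ÷ 15.999 = 0.02044 mol
Divide by the smallest (0.008180 mol): C 1.000, H 2.999, O 2.499
Multiplying each by 2 gives whole numbers: C 2.00, H 6.00, O 5.00

C2H6O5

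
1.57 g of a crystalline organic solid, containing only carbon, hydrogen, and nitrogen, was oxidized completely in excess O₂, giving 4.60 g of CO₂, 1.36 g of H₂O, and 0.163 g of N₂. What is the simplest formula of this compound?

mol C = 4.60 g CO₂ ÷ 44.009 g/mol = 0.1045 mol
mol H = 2 × 1.36 g H₂O ÷ 18.015 g/mol = 0.1510 mol
mol N = 2 × 0.163 g N₂ ÷ 28.014 g/mol = 0.01164 mol
Divide by the smallest (0.01164 mol): C 8.982, H 12.975, N 1.000

C9H13N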